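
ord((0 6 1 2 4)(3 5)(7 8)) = 10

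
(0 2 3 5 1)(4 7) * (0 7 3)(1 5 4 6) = (0 2)(1 7 6)(3 4)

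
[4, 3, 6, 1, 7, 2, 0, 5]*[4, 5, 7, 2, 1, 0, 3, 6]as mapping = [0→1, 1→2, 2→3, 3→5, 4→6, 5→7, 6→4, 7→0]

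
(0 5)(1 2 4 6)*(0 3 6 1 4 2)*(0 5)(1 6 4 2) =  (1 5 3 4 6 2)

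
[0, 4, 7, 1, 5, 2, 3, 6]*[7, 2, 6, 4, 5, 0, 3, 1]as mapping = [0→7, 1→5, 2→1, 3→2, 4→0, 5→6, 6→4, 7→3]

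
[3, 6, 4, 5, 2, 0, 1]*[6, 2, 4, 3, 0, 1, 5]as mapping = [0→3, 1→5, 2→0, 3→1, 4→4, 5→6, 6→2]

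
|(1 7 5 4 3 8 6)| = 7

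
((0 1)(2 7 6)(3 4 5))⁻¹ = (0 1)(2 6 7)(3 5 4)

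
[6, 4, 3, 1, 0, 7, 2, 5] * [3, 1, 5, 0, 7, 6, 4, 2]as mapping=[0→4, 1→7, 2→0, 3→1, 4→3, 5→2, 6→5, 7→6]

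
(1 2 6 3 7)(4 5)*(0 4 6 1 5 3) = (0 4 3 7 5 6)(1 2)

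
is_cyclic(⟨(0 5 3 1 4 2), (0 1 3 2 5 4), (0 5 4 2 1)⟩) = no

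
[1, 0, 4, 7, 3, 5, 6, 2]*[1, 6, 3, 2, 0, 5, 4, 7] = [6, 1, 0, 7, 2, 5, 4, 3]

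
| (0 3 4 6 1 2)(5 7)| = 6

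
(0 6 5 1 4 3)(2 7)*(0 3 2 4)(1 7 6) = (0 1)(2 6 5 7 4)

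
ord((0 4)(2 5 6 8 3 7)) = 6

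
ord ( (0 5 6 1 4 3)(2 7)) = 6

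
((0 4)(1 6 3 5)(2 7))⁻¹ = (0 4)(1 5 3 6)(2 7)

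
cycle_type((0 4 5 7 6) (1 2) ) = 2.5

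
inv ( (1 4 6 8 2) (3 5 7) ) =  (1 2 8 6 4) (3 7 5) 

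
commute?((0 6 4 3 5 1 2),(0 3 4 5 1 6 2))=no:(0 6 4 3 5 1 2)*(0 3 4 5 1 6 2)=(0 2 3 1)(5 6),(0 3 4 5 1 6 2)*(0 6 4 3 5 1 2)=(0 5 2 6)(1 4)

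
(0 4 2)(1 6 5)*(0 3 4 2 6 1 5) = (0 2 3 4 6)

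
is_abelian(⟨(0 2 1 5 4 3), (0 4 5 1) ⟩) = no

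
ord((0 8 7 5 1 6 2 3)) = 8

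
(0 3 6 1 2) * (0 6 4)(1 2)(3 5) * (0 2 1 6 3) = (0 5)(1 6)(2 3 4)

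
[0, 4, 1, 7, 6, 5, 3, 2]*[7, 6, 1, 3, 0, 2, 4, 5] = [7, 0, 6, 5, 4, 2, 3, 1]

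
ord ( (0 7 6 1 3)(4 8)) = 10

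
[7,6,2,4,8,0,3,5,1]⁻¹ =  [5,8,2,6,3,7,1,0,4]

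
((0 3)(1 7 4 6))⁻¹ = (0 3)(1 6 4 7)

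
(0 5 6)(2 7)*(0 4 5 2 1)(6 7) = (0 2 6 4 5 7 1)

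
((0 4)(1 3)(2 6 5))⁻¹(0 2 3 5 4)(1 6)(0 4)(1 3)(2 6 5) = (0 4 6 1 2)(3 5)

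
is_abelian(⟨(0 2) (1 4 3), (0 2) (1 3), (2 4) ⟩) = no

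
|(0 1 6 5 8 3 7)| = 7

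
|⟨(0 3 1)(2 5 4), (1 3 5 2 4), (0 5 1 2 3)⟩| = 360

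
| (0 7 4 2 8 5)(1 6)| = 6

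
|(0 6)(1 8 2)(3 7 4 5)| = 12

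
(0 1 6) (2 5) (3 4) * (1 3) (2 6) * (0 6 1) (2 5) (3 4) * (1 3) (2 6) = (0 4) (1 5 3) (2 6) 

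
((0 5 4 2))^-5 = (0 2 4 5)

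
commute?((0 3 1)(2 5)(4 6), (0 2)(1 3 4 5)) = no:(0 3 1)(2 5)(4 6) * (0 2)(1 3 4 5) = (0 4 6 5)(1 2), (0 2)(1 3 4 5) * (0 3 1)(2 5)(4 6) = (0 5)(2 3 6 4)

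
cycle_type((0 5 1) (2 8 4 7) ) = 3.4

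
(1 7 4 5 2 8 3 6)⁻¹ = (1 6 3 8 2 5 4 7)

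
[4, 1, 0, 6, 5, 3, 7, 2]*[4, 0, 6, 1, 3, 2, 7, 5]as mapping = [0→3, 1→0, 2→4, 3→7, 4→2, 5→1, 6→5, 7→6]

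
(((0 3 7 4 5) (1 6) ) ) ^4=(0 5 4 7 3) 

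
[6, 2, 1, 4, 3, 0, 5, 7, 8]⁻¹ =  [5, 2, 1, 4, 3, 6, 0, 7, 8]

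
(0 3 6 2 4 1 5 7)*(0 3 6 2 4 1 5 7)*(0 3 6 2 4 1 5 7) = (0 2 5 3 4 7 6 1)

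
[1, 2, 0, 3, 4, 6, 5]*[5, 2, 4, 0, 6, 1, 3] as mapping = [0→2, 1→4, 2→5, 3→0, 4→6, 5→3, 6→1] 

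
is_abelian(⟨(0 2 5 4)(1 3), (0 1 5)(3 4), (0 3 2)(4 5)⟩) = no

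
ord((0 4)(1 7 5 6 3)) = 10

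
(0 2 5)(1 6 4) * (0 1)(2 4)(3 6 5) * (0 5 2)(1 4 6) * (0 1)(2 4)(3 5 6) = (0 3)(1 4 6)(2 5)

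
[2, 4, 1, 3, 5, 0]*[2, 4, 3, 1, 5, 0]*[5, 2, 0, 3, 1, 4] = [3, 4, 1, 2, 5, 0]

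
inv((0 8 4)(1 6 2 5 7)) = (0 4 8)(1 7 5 2 6)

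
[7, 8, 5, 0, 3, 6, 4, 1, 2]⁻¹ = [3, 7, 8, 4, 6, 2, 5, 0, 1]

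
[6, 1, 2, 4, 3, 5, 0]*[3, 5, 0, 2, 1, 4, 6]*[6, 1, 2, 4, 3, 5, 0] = [0, 5, 6, 1, 2, 3, 4]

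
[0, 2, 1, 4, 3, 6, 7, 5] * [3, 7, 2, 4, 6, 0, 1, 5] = [3, 2, 7, 6, 4, 1, 5, 0]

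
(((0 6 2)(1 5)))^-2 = (0 6 2)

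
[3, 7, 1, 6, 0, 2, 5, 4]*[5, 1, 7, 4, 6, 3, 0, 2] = [4, 2, 1, 0, 5, 7, 3, 6]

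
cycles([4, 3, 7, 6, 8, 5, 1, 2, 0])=(0 4 8)(1 3 6)(2 7)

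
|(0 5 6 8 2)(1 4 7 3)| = 20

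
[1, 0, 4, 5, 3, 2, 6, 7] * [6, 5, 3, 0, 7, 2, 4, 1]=[5, 6, 7, 2, 0, 3, 4, 1]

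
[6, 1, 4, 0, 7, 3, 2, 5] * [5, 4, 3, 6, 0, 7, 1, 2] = [1, 4, 0, 5, 2, 6, 3, 7]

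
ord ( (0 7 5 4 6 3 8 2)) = 8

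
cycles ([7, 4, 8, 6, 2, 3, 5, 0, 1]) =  (0 7)(1 4 2 8)(3 6 5)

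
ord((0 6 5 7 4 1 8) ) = 7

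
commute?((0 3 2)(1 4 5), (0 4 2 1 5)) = no:(0 3 2)(1 4 5)*(0 4 2 1 5) = (0 3 1 2 4), (0 4 2 1 5)*(0 3 2)(1 4 5) = (0 5 3 2 4)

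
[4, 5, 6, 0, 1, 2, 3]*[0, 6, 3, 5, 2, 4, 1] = [2, 4, 1, 0, 6, 3, 5]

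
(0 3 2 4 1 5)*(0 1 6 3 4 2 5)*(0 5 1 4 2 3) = (0 2 3 1 5 4 6)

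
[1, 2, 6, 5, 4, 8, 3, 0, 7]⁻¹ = [7, 0, 1, 6, 4, 3, 2, 8, 5]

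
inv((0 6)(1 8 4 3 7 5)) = (0 6)(1 5 7 3 4 8)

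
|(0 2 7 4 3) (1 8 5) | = 15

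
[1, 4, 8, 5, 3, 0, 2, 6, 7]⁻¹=[5, 0, 6, 4, 1, 3, 7, 8, 2]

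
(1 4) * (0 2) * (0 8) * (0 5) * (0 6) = (0 2 8 5 6)(1 4)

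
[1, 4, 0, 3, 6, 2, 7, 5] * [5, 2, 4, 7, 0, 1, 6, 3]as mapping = [0→2, 1→0, 2→5, 3→7, 4→6, 5→4, 6→3, 7→1]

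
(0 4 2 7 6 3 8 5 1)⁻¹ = (0 1 5 8 3 6 7 2 4)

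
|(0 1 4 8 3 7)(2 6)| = 6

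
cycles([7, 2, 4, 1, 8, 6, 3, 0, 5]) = (0 7)(1 2 4 8 5 6 3)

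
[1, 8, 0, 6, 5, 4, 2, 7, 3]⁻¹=[2, 0, 6, 8, 5, 4, 3, 7, 1]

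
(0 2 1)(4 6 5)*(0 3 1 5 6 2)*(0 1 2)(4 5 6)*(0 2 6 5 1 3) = (0 3 6 4 2 5 1)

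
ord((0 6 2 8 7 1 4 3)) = 8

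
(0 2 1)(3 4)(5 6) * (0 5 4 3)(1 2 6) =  (0 6 4)(1 5)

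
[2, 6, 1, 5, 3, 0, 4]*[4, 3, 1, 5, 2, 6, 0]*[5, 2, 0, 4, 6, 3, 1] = [2, 5, 4, 1, 3, 6, 0]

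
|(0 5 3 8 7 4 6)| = 7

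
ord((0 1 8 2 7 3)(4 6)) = 6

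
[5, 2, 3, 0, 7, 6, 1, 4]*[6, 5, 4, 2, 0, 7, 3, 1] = [7, 4, 2, 6, 1, 3, 5, 0]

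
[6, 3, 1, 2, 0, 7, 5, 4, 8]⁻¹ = [4, 2, 3, 1, 7, 6, 0, 5, 8]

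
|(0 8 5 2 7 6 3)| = 7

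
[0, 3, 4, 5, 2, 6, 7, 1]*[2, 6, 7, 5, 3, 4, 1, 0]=[2, 5, 3, 4, 7, 1, 0, 6]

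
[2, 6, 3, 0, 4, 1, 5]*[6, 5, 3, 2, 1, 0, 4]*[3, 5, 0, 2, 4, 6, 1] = [2, 4, 0, 1, 5, 6, 3]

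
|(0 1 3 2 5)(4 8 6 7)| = 20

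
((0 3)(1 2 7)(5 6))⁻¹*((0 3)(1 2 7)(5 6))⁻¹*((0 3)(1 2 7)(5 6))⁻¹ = (0 3)(5 6)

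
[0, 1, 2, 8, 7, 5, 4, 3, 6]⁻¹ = [0, 1, 2, 7, 6, 5, 8, 4, 3]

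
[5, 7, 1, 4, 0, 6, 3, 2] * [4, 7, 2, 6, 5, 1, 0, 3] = [1, 3, 7, 5, 4, 0, 6, 2]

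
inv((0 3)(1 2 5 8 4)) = (0 3)(1 4 8 5 2)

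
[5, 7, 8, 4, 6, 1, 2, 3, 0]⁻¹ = [8, 5, 6, 7, 3, 0, 4, 1, 2]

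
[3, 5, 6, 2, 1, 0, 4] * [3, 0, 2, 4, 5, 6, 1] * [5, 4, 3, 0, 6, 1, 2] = [6, 2, 4, 3, 5, 0, 1]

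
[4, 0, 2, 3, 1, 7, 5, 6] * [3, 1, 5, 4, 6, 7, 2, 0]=[6, 3, 5, 4, 1, 0, 7, 2]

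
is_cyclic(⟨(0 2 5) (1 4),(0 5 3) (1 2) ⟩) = no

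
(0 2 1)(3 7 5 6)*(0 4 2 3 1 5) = (0 3 7)(1 4 2 5 6)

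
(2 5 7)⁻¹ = (2 7 5)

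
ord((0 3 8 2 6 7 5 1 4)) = 9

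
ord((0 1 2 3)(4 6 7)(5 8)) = 12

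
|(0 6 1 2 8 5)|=6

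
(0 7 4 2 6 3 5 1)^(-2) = (0 5 6 4)(1 3 2 7)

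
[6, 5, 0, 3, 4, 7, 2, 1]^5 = [2, 7, 6, 3, 4, 1, 0, 5]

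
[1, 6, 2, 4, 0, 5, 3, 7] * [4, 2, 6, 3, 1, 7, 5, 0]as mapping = [0→2, 1→5, 2→6, 3→1, 4→4, 5→7, 6→3, 7→0]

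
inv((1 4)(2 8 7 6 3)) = (1 4)(2 3 6 7 8)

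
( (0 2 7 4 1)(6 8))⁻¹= (0 1 4 7 2)(6 8)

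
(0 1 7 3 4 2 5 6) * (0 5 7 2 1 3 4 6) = (0 3 6 5)(1 2 7 4)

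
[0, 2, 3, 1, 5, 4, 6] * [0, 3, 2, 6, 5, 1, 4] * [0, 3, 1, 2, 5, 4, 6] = [0, 1, 6, 2, 3, 4, 5]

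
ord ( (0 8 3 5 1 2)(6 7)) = 6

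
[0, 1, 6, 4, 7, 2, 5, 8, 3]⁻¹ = [0, 1, 5, 8, 3, 6, 2, 4, 7]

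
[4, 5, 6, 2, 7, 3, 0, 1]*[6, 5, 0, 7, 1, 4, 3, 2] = [1, 4, 3, 0, 2, 7, 6, 5]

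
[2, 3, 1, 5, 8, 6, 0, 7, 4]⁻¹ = [6, 2, 0, 1, 8, 3, 5, 7, 4]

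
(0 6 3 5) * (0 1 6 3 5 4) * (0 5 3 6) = (0 6 3 4 5 1)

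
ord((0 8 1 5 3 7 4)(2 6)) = 14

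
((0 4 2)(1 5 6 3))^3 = (1 3 6 5)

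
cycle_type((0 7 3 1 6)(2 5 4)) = 3.5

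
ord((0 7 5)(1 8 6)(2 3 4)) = 3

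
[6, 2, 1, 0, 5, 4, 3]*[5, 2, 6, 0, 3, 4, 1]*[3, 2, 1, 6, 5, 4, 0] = [2, 0, 1, 4, 5, 6, 3]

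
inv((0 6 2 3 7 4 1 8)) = (0 8 1 4 7 3 2 6)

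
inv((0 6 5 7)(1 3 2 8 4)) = (0 7 5 6)(1 4 8 2 3)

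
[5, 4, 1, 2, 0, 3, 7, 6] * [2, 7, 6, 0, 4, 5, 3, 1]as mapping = [0→5, 1→4, 2→7, 3→6, 4→2, 5→0, 6→1, 7→3]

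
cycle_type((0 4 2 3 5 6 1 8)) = 8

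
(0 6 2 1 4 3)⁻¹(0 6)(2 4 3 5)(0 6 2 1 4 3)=(0 5 1 3)(2 6)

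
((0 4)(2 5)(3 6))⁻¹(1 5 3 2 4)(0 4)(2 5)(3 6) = (0 1 2 6 5)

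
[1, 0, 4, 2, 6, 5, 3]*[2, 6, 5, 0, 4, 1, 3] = [6, 2, 4, 5, 3, 1, 0]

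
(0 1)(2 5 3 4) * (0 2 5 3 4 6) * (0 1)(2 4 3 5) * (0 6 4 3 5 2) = (0 6 1 3 4)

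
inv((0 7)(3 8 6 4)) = (0 7)(3 4 6 8)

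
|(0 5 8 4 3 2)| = 6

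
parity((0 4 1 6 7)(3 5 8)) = even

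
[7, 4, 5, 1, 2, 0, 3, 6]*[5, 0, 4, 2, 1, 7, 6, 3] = [3, 1, 7, 0, 4, 5, 2, 6]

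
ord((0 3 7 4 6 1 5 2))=8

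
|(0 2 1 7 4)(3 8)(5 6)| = 10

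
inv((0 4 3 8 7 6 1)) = (0 1 6 7 8 3 4)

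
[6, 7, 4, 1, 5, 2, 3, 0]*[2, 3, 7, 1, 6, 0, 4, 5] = [4, 5, 6, 3, 0, 7, 1, 2]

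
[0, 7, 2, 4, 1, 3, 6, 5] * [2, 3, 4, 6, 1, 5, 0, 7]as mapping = [0→2, 1→7, 2→4, 3→1, 4→3, 5→6, 6→0, 7→5]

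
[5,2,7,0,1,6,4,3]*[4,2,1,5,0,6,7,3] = [6,1,3,4,2,7,0,5]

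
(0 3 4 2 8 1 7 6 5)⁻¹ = (0 5 6 7 1 8 2 4 3)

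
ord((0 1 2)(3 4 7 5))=12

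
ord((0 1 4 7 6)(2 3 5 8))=20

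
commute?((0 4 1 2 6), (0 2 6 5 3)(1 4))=no:(0 4 1 2 6)*(0 2 6 5 3)(1 4)=(0 1 6 2 5 3), (0 2 6 5 3)(1 4)*(0 4 1 2 6)=(0 6 5 3 4 2)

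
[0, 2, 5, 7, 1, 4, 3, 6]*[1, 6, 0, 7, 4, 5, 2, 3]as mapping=[0→1, 1→0, 2→5, 3→3, 4→6, 5→4, 6→7, 7→2]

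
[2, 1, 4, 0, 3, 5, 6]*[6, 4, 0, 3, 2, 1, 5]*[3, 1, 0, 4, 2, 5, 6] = [3, 2, 0, 6, 4, 1, 5]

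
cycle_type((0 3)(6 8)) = 2^2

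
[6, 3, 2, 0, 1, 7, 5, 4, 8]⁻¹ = [3, 4, 2, 1, 7, 6, 0, 5, 8]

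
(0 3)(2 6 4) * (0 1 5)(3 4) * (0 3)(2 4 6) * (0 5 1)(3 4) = (0 6 5 4 3)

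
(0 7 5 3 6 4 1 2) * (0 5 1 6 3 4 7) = (1 2 5 4 6 7)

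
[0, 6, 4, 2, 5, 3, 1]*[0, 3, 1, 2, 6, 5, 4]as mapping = [0→0, 1→4, 2→6, 3→1, 4→5, 5→2, 6→3]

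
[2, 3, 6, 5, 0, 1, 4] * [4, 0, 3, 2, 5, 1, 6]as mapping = [0→3, 1→2, 2→6, 3→1, 4→4, 5→0, 6→5]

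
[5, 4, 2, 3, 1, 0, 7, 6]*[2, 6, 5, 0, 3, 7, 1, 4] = [7, 3, 5, 0, 6, 2, 4, 1]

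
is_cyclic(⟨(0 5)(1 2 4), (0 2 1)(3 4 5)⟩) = no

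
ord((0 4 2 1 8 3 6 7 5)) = 9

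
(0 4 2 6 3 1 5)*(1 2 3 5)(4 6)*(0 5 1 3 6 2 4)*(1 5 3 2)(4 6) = (0 1 2)(3 6 5)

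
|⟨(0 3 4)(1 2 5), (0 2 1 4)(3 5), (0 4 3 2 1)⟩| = 360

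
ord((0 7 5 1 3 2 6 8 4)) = 9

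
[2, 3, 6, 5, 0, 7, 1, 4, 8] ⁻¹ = [4, 6, 0, 1, 7, 3, 2, 5, 8] 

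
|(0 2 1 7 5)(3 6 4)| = 15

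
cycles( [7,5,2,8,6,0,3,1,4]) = (0 7 1 5)(3 8 4 6)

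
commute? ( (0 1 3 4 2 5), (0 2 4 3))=no: (0 1 3 4 2 5)*(0 2 4 3)=(0 1)(2 5), (0 2 4 3)*(0 1 3 4 2 5)=(0 5)(1 3)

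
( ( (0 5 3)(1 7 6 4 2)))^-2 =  (0 5 3)(1 4 7 2 6)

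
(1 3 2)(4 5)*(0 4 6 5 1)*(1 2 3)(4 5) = (0 5 6 4 2)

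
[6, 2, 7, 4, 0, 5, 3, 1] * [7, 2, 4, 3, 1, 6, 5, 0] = [5, 4, 0, 1, 7, 6, 3, 2]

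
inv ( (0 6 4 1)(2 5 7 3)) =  (0 1 4 6)(2 3 7 5)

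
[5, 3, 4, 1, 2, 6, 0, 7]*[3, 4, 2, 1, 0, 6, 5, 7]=[6, 1, 0, 4, 2, 5, 3, 7]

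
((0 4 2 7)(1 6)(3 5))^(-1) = (0 7 2 4)(1 6)(3 5)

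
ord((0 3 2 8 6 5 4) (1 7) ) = 14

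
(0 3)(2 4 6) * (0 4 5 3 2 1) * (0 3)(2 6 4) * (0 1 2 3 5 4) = (0 6 2 4)(1 5)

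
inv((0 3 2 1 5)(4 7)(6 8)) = (0 5 1 2 3)(4 7)(6 8)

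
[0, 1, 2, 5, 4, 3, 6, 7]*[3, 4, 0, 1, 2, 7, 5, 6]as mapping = [0→3, 1→4, 2→0, 3→7, 4→2, 5→1, 6→5, 7→6]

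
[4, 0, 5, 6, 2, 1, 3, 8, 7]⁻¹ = [1, 5, 4, 6, 0, 2, 3, 8, 7]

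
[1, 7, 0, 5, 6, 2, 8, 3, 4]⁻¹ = [2, 0, 5, 7, 8, 3, 4, 1, 6]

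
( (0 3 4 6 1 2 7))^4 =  (0 1 3 2 4 7 6)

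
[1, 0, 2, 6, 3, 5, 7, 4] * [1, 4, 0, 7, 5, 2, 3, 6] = [4, 1, 0, 3, 7, 2, 6, 5]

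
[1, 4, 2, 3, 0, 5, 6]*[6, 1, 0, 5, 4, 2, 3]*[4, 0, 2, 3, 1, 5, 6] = [0, 1, 4, 5, 6, 2, 3]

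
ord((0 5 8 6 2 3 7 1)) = 8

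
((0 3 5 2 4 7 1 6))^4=(0 4)(1 5)(2 6)(3 7)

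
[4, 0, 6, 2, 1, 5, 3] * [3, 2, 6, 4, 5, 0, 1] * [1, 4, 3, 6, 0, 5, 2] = [5, 6, 4, 2, 3, 1, 0]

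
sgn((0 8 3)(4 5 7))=1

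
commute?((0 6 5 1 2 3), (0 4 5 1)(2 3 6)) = no:(0 6 5 1 2 3)*(0 4 5 1)(2 3 6) = (0 2 6 1 3 4 5), (0 4 5 1)(2 3 6)*(0 6 5 1 2 3) = (0 4 1 6 3 5 2)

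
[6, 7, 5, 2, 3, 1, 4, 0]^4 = [2, 4, 0, 7, 1, 6, 5, 3]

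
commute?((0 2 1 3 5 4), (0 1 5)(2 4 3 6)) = no:(0 2 1 3 5 4) * (0 1 5)(2 4 3 6) = (0 4 1 6 2 5 3), (0 1 5)(2 4 3 6) * (0 2 1 3 5 4) = (0 3 6 1 4 5 2)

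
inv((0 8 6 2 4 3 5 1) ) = (0 1 5 3 4 2 6 8) 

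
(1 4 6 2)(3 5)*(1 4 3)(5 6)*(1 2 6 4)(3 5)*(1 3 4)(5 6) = (1 6 5 2 3)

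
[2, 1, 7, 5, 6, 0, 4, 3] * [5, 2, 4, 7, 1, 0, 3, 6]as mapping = [0→4, 1→2, 2→6, 3→0, 4→3, 5→5, 6→1, 7→7]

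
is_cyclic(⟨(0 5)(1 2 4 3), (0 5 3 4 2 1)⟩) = no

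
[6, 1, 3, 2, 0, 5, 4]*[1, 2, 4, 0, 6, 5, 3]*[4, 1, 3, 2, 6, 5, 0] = [2, 3, 4, 6, 1, 5, 0]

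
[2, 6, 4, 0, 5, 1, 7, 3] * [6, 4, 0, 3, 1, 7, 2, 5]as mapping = [0→0, 1→2, 2→1, 3→6, 4→7, 5→4, 6→5, 7→3]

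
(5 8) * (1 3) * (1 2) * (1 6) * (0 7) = (0 7)(1 3 2 6)(5 8)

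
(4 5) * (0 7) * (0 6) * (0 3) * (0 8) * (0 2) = (0 7 6 3 8 2)(4 5)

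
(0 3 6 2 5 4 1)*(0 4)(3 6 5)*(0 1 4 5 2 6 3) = (0 3 2)(1 5)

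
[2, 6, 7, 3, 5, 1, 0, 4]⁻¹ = [6, 5, 0, 3, 7, 4, 1, 2]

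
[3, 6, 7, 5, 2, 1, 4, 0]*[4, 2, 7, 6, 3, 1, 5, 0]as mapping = [0→6, 1→5, 2→0, 3→1, 4→7, 5→2, 6→3, 7→4]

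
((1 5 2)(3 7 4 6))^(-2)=(1 5 2)(3 4)(6 7)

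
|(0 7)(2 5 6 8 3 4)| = 6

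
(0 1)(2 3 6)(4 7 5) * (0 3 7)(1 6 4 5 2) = (0 6 1 3 4)(2 7)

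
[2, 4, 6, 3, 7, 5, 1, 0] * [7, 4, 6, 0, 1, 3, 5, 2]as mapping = [0→6, 1→1, 2→5, 3→0, 4→2, 5→3, 6→4, 7→7]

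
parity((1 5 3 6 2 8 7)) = even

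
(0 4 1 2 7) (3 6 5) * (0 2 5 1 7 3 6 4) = (1 5 6) (2 3 4 7) 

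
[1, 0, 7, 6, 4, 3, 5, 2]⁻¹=[1, 0, 7, 5, 4, 6, 3, 2]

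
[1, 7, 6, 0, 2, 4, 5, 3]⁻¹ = [3, 0, 4, 7, 5, 6, 2, 1]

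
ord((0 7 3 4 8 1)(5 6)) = 6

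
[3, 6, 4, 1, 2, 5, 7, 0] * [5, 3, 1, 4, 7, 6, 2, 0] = [4, 2, 7, 3, 1, 6, 0, 5]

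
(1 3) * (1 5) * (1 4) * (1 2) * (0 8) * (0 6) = (0 8 6) (1 3 5 4 2) 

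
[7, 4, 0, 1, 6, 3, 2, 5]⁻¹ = [2, 3, 6, 5, 1, 7, 4, 0]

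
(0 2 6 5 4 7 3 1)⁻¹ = (0 1 3 7 4 5 6 2)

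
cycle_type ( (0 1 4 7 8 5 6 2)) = 8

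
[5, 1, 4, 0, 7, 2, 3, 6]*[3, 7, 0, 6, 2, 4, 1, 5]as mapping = [0→4, 1→7, 2→2, 3→3, 4→5, 5→0, 6→6, 7→1]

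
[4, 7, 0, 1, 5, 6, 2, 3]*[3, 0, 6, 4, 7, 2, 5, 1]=[7, 1, 3, 0, 2, 5, 6, 4]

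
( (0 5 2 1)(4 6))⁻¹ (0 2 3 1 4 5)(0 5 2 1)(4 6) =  (0 6 2 5 1 3)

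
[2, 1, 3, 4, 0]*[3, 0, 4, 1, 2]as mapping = [0→4, 1→0, 2→1, 3→2, 4→3]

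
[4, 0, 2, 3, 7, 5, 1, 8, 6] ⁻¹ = [1, 6, 2, 3, 0, 5, 8, 4, 7] 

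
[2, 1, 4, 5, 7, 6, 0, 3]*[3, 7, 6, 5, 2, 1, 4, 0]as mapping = [0→6, 1→7, 2→2, 3→1, 4→0, 5→4, 6→3, 7→5]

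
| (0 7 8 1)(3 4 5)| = 12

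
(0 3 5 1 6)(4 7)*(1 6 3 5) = (0 5 6)(1 3)(4 7)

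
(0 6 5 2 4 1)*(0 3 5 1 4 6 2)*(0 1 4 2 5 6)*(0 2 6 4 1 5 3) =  (0 3 4 6 1)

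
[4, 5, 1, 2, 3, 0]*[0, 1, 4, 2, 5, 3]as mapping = [0→5, 1→3, 2→1, 3→4, 4→2, 5→0]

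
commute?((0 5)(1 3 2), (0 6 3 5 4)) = no:(0 5)(1 3 2) * (0 6 3 5 4) = (0 4)(1 5 6 3 2), (0 6 3 5 4) * (0 5)(1 3 2) = (0 6 2 1 3)(4 5)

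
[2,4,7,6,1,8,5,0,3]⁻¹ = [7,4,0,8,1,6,3,2,5]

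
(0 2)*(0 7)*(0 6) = (0 2 7 6)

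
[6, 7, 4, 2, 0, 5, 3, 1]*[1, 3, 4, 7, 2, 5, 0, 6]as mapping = [0→0, 1→6, 2→2, 3→4, 4→1, 5→5, 6→7, 7→3]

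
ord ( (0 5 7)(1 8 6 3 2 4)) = 6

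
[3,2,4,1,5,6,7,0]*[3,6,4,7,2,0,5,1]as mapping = [0→7,1→4,2→2,3→6,4→0,5→5,6→1,7→3]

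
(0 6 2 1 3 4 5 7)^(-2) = (0 5 3 2)(1 6 7 4)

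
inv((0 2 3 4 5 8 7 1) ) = (0 1 7 8 5 4 3 2) 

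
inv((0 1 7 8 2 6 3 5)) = (0 5 3 6 2 8 7 1)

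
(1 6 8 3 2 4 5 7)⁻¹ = (1 7 5 4 2 3 8 6)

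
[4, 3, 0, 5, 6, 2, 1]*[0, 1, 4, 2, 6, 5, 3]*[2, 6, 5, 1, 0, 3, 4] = [4, 5, 2, 3, 1, 0, 6]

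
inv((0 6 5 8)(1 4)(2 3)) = (0 8 5 6)(1 4)(2 3)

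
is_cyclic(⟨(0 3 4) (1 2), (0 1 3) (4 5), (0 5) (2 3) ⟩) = no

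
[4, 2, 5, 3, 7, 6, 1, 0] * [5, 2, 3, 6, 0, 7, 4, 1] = [0, 3, 7, 6, 1, 4, 2, 5]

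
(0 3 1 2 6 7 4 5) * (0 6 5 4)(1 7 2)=(0 3 7)(2 5 6)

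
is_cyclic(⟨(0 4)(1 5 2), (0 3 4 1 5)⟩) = no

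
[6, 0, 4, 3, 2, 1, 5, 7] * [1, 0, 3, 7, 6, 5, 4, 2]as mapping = [0→4, 1→1, 2→6, 3→7, 4→3, 5→0, 6→5, 7→2]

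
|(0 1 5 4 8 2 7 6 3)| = 9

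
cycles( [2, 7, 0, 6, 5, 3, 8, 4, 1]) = (0 2)(1 7 4 5 3 6 8)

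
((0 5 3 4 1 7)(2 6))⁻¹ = (0 7 1 4 3 5)(2 6)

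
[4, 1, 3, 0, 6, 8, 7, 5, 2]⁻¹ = [3, 1, 8, 2, 0, 7, 4, 6, 5]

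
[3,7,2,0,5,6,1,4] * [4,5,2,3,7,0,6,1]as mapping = [0→3,1→1,2→2,3→4,4→0,5→6,6→5,7→7]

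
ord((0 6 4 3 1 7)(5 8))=6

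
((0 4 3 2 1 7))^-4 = (0 3 1)(2 7 4)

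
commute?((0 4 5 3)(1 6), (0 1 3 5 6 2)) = no:(0 4 5 3)(1 6) * (0 1 3 5 6 2) = (0 4 6 3 1 2), (0 1 3 5 6 2) * (0 4 5 3)(1 6) = (0 6 2 4 5 1)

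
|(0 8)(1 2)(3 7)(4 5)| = 2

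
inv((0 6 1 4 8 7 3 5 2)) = (0 2 5 3 7 8 4 1 6)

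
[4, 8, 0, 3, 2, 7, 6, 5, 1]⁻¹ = [2, 8, 4, 3, 0, 7, 6, 5, 1]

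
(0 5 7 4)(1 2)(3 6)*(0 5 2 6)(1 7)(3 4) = (0 2 7 3)(1 6 4 5)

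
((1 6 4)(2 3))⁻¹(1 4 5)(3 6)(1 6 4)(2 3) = (1 5 6)(2 4)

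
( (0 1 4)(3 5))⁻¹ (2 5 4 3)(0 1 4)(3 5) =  (0 5 2 3)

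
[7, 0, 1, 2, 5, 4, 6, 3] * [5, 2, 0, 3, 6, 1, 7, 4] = [4, 5, 2, 0, 1, 6, 7, 3]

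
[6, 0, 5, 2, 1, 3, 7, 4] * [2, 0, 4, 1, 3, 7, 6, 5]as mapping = [0→6, 1→2, 2→7, 3→4, 4→0, 5→1, 6→5, 7→3]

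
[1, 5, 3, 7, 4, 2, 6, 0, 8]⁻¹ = [7, 0, 5, 2, 4, 1, 6, 3, 8]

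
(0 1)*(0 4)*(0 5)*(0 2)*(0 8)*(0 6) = (0 1 4 5 2 8 6)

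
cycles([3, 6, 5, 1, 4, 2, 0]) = (0 3 1 6)(2 5)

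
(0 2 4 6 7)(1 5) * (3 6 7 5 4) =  (0 2 3 6 5 1 4 7)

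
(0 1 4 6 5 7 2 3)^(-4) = (0 5)(1 7)(2 4)(3 6)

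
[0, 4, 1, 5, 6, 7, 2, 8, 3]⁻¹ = [0, 2, 6, 8, 1, 3, 4, 5, 7]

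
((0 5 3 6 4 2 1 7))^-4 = (0 4)(1 3)(2 5)(6 7)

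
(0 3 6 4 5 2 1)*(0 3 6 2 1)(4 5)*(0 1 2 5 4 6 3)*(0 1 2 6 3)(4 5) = (3 4)(5 6)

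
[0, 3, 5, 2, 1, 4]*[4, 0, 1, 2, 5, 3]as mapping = [0→4, 1→2, 2→3, 3→1, 4→0, 5→5]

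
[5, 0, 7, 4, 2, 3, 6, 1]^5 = [7, 2, 3, 0, 5, 1, 6, 4]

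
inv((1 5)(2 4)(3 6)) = (1 5)(2 4)(3 6)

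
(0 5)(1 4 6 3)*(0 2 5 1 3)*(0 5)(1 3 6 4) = (0 3 6 5 2)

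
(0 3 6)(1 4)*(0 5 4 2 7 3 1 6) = (0 1 2 7 3)(4 6 5)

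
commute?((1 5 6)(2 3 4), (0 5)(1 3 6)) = no:(1 5 6)(2 3 4)*(0 5)(1 3 6) = (0 5 1)(2 6 3 4), (0 5)(1 3 6)*(1 5 6)(2 3 4) = (0 6 5)(1 4 2 3)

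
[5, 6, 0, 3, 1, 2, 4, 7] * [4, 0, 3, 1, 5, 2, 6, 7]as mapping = [0→2, 1→6, 2→4, 3→1, 4→0, 5→3, 6→5, 7→7]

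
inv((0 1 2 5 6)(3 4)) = (0 6 5 2 1)(3 4)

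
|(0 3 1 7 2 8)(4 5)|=6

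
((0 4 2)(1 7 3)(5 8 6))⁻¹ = (0 2 4)(1 3 7)(5 6 8)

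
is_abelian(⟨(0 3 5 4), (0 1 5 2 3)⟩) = no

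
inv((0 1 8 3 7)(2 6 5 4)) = (0 7 3 8 1)(2 4 5 6)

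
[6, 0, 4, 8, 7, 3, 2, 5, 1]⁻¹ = [1, 8, 6, 5, 2, 7, 0, 4, 3]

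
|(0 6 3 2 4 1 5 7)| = 8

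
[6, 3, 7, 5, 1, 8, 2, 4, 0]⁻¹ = [8, 4, 6, 1, 7, 3, 0, 2, 5]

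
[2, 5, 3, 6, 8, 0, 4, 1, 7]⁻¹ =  [5, 7, 0, 2, 6, 1, 3, 8, 4]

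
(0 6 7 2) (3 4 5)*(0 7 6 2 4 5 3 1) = (0 2 7 4 3 5 1) 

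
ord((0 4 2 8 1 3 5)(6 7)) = 14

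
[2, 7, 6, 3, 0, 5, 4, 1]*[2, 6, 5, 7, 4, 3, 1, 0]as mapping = [0→5, 1→0, 2→1, 3→7, 4→2, 5→3, 6→4, 7→6]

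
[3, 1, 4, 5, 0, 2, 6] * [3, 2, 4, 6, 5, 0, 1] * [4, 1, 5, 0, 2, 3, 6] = [6, 5, 3, 4, 0, 2, 1]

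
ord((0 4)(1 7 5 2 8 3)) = 6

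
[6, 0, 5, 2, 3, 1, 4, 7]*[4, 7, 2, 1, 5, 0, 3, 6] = [3, 4, 0, 2, 1, 7, 5, 6]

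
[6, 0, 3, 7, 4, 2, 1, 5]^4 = [6, 0, 2, 3, 4, 5, 1, 7]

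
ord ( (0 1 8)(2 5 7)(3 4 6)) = 3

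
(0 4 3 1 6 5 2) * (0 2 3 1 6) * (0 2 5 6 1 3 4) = (1 2 5 4 3)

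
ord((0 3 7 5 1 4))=6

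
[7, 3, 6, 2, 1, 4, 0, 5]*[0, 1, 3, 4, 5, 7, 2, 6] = [6, 4, 2, 3, 1, 5, 0, 7]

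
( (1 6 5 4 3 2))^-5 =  (1 6 5 4 3 2)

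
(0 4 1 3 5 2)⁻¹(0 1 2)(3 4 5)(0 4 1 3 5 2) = (0 4 3)(1 2 5)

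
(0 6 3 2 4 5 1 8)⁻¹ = (0 8 1 5 4 2 3 6)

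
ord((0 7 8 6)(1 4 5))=12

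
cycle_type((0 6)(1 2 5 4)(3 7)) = 2^2.4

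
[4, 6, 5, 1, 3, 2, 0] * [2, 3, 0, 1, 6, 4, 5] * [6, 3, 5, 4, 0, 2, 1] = [1, 2, 0, 4, 3, 6, 5]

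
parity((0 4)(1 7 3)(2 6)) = even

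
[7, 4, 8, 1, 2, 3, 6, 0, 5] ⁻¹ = [7, 3, 4, 5, 1, 8, 6, 0, 2] 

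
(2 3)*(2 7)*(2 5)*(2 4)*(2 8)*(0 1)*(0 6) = (0 1 6)(2 3 7 5 4 8)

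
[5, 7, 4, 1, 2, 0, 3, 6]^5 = [5, 7, 4, 1, 2, 0, 3, 6]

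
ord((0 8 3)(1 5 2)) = 3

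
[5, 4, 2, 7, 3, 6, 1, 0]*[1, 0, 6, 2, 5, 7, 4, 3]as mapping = [0→7, 1→5, 2→6, 3→3, 4→2, 5→4, 6→0, 7→1]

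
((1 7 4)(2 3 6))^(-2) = (1 7 4)(2 3 6)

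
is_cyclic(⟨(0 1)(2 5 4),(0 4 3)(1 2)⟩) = no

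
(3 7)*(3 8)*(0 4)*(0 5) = (0 4 5)(3 7 8)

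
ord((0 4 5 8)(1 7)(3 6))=4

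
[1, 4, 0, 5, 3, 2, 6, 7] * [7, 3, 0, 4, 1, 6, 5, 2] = [3, 1, 7, 6, 4, 0, 5, 2]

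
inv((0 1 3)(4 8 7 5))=(0 3 1)(4 5 7 8)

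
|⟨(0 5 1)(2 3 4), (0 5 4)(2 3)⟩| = 720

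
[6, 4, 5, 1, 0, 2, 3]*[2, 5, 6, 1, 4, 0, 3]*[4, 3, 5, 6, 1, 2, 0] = [6, 1, 4, 2, 5, 0, 3]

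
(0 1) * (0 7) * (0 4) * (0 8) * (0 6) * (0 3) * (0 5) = (0 1 7 4 8 6 3 5)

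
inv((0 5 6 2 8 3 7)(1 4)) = (0 7 3 8 2 6 5)(1 4)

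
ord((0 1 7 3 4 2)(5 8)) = 6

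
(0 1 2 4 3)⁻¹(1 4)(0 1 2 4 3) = (2 3)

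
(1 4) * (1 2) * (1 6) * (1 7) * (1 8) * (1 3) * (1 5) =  (1 4 2 6 7 8 3 5) 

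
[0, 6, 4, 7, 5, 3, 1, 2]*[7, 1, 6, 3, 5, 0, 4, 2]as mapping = [0→7, 1→4, 2→5, 3→2, 4→0, 5→3, 6→1, 7→6]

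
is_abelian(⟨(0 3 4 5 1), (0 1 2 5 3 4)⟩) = no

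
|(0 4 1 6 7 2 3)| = 7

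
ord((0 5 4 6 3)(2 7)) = 10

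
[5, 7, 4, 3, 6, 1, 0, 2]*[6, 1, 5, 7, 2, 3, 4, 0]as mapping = [0→3, 1→0, 2→2, 3→7, 4→4, 5→1, 6→6, 7→5]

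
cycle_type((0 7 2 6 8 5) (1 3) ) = 2.6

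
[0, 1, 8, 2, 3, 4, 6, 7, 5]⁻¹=[0, 1, 3, 4, 5, 8, 6, 7, 2]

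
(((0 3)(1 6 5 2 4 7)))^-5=(0 3)(1 6 5 2 4 7)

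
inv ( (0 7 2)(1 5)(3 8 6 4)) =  (0 2 7)(1 5)(3 4 6 8)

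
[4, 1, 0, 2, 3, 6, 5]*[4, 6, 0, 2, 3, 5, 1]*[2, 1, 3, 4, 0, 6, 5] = [4, 5, 0, 2, 3, 1, 6]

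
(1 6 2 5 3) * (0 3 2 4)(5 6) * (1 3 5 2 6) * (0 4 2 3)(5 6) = (0 6 2 1 3)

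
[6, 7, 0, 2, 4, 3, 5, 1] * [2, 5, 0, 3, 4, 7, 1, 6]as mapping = [0→1, 1→6, 2→2, 3→0, 4→4, 5→3, 6→7, 7→5]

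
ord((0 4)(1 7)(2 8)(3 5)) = 2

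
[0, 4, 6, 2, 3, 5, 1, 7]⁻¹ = [0, 6, 3, 4, 1, 5, 2, 7]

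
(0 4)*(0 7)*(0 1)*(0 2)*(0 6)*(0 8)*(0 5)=(0 4 7 1 2 6 8 5)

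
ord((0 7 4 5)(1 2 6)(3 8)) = 12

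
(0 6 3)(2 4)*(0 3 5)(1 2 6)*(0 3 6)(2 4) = (0 1 4)(3 6 5)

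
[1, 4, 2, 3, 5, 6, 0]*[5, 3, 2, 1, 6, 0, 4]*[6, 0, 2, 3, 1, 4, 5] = [3, 5, 2, 0, 6, 1, 4] 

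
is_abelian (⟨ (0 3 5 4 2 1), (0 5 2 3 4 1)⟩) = no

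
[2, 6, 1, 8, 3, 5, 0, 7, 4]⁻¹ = [6, 2, 0, 4, 8, 5, 1, 7, 3]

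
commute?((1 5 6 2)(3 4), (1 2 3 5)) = no:(1 5 6 2)(3 4)*(1 2 3 5) = (3 4 5 6), (1 2 3 5)*(1 5 6 2)(3 4) = (2 4 3 6)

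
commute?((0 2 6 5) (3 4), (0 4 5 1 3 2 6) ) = no:(0 2 6 5) (3 4) * (0 4 5 1 3 2 6) = (0 6 1 3 5 4 2), (0 4 5 1 3 2 6) * (0 2 6 5) (3 4) = (0 3 6 2 5 1 4) 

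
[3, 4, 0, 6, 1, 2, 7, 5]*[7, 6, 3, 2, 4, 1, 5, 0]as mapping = [0→2, 1→4, 2→7, 3→5, 4→6, 5→3, 6→0, 7→1]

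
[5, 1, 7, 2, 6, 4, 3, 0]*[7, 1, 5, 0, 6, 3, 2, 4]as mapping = [0→3, 1→1, 2→4, 3→5, 4→2, 5→6, 6→0, 7→7]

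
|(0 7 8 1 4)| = 5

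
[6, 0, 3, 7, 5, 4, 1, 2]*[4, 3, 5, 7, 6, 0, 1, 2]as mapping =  [0→1, 1→4, 2→7, 3→2, 4→0, 5→6, 6→3, 7→5]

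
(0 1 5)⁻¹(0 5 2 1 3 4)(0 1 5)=(0 2 5 3 4 1)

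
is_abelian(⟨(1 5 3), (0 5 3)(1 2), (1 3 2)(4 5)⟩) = no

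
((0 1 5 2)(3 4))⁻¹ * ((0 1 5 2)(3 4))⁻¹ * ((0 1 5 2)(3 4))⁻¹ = (0 1 5 2)(3 4)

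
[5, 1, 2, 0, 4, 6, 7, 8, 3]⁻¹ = [3, 1, 2, 8, 4, 0, 5, 6, 7]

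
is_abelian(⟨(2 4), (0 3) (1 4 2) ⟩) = no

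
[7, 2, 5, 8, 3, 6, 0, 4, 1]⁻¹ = [6, 8, 1, 4, 7, 2, 5, 0, 3]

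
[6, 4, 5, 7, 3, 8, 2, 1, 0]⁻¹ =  [8, 7, 6, 4, 1, 2, 0, 3, 5]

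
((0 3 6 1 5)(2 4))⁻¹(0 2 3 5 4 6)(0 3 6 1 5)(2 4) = (0 2 1 3 4 6)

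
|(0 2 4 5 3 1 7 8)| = 8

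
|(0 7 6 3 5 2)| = 6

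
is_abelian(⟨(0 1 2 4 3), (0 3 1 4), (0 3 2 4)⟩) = no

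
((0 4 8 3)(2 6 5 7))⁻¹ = (0 3 8 4)(2 7 5 6)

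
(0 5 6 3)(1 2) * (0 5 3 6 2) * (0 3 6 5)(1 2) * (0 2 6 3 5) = (0 3 2 6)(1 5)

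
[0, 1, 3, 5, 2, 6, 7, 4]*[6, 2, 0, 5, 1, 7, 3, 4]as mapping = [0→6, 1→2, 2→5, 3→7, 4→0, 5→3, 6→4, 7→1]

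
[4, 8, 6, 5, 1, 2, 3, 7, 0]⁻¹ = [8, 4, 5, 6, 0, 3, 2, 7, 1]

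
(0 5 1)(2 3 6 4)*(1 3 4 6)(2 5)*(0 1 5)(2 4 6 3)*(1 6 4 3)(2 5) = (0 3 2 4)(1 6)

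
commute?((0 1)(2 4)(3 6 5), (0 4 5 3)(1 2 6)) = no:(0 1)(2 4)(3 6 5) * (0 4 5 3)(1 2 6) = (0 2 5)(1 4 6 3), (0 4 5 3)(1 2 6) * (0 1)(2 4)(3 6 5) = (0 2 5 6)(1 4 3)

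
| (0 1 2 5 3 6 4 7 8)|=9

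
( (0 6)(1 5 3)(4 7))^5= (0 6)(1 3 5)(4 7)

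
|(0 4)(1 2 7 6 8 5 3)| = 14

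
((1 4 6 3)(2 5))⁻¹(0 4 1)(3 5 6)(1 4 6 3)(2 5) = (0 6 4)(1 2 3)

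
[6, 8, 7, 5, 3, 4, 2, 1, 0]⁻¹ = [8, 7, 6, 4, 5, 3, 0, 2, 1]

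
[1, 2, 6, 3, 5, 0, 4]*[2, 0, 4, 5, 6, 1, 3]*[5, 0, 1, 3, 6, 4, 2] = [5, 6, 3, 4, 0, 1, 2]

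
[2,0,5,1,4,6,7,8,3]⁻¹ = [1,3,0,8,4,2,5,6,7]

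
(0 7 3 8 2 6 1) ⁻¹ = (0 1 6 2 8 3 7) 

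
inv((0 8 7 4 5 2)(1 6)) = (0 2 5 4 7 8)(1 6)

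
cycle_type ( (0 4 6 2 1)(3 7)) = 2.5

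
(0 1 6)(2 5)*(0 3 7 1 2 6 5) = (0 2)(1 5 6 3 7)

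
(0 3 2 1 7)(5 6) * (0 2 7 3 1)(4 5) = (0 1 3 7 2)(4 5 6)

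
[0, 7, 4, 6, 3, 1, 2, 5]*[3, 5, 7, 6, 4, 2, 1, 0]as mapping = [0→3, 1→0, 2→4, 3→1, 4→6, 5→5, 6→7, 7→2]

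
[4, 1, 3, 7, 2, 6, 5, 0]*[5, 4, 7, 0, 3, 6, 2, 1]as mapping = [0→3, 1→4, 2→0, 3→1, 4→7, 5→2, 6→6, 7→5]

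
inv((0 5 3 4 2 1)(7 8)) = (0 1 2 4 3 5)(7 8)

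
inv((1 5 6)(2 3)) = (1 6 5)(2 3)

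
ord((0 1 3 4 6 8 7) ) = 7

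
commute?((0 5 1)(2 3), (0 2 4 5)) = no:(0 5 1)(2 3)*(0 2 4 5) = (1 2 3 4 5), (0 2 4 5)*(0 5 1)(2 3) = (0 3 2 4 1)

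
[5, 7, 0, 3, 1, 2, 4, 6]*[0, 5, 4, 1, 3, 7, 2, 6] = [7, 6, 0, 1, 5, 4, 3, 2]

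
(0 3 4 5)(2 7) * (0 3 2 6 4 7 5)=(0 2 5 3 7 6 4)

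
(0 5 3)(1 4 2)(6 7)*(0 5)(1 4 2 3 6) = (1 2 4 3 5 6 7)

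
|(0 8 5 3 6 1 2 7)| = 8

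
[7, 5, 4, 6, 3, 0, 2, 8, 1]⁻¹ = [5, 8, 6, 4, 2, 1, 3, 0, 7]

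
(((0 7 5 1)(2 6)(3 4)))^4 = ()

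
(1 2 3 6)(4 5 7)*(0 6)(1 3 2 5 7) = (0 6 3)(1 5)(4 7)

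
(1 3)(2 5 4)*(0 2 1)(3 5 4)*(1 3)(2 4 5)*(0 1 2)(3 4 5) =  (0 5 2 3 1)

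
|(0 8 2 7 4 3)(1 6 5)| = 6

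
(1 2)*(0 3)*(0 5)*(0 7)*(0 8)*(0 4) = (0 3 5 7 8 4)(1 2)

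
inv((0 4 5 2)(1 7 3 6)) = (0 2 5 4)(1 6 3 7)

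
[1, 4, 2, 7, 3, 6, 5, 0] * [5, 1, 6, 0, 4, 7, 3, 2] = [1, 4, 6, 2, 0, 3, 7, 5]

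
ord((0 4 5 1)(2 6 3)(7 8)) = 12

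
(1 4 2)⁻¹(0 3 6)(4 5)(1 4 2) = (0 3 6)(2 5)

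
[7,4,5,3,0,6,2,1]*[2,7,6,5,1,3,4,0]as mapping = [0→0,1→1,2→3,3→5,4→2,5→4,6→6,7→7]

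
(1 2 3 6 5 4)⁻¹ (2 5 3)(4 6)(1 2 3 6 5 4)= (1 5)(3 4 6)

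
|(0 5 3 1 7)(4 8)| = 10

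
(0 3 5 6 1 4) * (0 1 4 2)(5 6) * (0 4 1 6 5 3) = (1 2 4 6)(3 5)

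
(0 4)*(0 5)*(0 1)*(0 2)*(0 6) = (0 4 5 1 2 6)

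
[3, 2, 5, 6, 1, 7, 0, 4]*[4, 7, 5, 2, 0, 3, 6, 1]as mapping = [0→2, 1→5, 2→3, 3→6, 4→7, 5→1, 6→4, 7→0]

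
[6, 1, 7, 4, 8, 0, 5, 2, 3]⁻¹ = [5, 1, 7, 8, 3, 6, 0, 2, 4]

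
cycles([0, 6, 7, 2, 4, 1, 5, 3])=(1 6 5)(2 7 3)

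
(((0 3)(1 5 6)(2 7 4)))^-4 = (1 6 5)(2 4 7)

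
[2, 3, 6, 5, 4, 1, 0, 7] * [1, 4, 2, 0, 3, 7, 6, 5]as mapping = [0→2, 1→0, 2→6, 3→7, 4→3, 5→4, 6→1, 7→5]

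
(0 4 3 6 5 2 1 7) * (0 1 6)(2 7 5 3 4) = (0 2 6 3)(1 5 7)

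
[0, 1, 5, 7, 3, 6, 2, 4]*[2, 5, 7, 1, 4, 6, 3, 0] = [2, 5, 6, 0, 1, 3, 7, 4]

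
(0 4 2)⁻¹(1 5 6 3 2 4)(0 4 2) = (0 2 1 5 6 3)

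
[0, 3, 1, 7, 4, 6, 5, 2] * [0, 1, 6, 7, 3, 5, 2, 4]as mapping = [0→0, 1→7, 2→1, 3→4, 4→3, 5→2, 6→5, 7→6]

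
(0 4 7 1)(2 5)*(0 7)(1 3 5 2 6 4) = (0 1 7 3 5 6 4)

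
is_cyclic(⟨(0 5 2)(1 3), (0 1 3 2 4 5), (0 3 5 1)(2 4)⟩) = no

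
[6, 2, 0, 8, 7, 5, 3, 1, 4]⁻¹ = [2, 7, 1, 6, 8, 5, 0, 4, 3]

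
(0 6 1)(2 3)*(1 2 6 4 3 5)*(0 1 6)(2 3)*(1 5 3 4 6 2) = (0 6 4 1 5 2 3)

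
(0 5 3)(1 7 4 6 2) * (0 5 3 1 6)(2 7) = (0 3 5 1 2 6 7 4)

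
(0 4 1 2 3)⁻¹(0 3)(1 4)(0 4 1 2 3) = (0 4)(1 2)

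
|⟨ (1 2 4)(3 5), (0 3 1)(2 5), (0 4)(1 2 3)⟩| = 720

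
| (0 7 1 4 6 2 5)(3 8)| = 14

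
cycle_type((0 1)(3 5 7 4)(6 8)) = 2^2.4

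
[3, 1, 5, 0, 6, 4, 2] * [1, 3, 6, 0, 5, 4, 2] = [0, 3, 4, 1, 2, 5, 6]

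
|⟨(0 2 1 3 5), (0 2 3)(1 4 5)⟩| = 60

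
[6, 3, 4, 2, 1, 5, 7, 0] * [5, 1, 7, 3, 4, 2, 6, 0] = [6, 3, 4, 7, 1, 2, 0, 5] 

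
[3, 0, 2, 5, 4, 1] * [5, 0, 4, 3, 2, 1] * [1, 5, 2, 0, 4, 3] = [0, 3, 4, 5, 2, 1]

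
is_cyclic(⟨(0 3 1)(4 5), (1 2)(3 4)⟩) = no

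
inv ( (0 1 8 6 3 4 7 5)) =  (0 5 7 4 3 6 8 1)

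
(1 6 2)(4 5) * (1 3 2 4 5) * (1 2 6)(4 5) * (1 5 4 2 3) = (1 5 2)(3 6 4)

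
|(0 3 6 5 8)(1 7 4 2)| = 20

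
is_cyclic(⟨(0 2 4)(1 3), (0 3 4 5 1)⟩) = no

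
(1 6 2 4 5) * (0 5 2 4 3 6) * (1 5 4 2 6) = (0 4 6 2 3 1)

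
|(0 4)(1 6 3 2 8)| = 10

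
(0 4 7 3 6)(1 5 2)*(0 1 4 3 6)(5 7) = (0 3)(1 7 6)(2 4 5)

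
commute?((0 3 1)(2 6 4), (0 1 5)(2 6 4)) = no:(0 3 1)(2 6 4) * (0 1 5)(2 6 4) = (0 3 5)(2 4 6), (0 1 5)(2 6 4) * (0 3 1)(2 6 4) = (1 5 3)(2 4 6)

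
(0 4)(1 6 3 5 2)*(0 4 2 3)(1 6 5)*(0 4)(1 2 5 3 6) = (0 5 6 4)(1 3 2)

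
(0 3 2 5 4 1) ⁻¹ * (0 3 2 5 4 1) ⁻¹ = (0 4 2) (1 5 3) 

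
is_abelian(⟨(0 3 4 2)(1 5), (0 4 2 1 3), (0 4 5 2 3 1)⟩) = no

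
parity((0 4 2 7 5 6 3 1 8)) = even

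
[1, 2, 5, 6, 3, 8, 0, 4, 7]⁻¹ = [6, 0, 1, 4, 7, 2, 3, 8, 5]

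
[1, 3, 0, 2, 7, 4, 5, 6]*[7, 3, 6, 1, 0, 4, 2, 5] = [3, 1, 7, 6, 5, 0, 4, 2]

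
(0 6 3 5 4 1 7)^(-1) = (0 7 1 4 5 3 6)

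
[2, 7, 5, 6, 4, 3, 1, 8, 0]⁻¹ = [8, 6, 0, 5, 4, 2, 3, 1, 7]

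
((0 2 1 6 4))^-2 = (0 6 2 4 1)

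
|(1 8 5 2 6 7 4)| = 7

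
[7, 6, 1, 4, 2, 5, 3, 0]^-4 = [0, 6, 1, 4, 2, 5, 3, 7]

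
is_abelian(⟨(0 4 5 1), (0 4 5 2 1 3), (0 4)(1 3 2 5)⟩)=no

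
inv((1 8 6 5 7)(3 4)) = (1 7 5 6 8)(3 4)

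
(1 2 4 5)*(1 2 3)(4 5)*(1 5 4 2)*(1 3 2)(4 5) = (1 2 5 3 4)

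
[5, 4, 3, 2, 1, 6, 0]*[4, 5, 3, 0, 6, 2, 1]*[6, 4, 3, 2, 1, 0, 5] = [3, 5, 6, 2, 0, 4, 1]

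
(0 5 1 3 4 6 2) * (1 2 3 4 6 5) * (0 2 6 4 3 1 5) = (0 5 6 1 3 4)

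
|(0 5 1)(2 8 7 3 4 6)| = 6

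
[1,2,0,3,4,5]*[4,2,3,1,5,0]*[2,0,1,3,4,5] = [1,3,4,0,5,2]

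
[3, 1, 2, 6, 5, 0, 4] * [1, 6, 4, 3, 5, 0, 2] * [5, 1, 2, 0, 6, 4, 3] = [0, 3, 6, 2, 5, 1, 4]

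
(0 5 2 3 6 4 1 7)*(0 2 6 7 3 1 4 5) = (1 3 7 2)(5 6)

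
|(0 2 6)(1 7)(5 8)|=6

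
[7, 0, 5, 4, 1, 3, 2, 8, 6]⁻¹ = [1, 4, 6, 5, 3, 2, 8, 0, 7]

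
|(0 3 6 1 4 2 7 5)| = 8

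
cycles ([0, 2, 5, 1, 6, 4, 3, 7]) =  (1 2 5 4 6 3)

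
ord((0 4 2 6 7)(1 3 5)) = 15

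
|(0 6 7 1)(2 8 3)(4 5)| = 12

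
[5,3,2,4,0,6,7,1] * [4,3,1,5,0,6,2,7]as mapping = [0→6,1→5,2→1,3→0,4→4,5→2,6→7,7→3]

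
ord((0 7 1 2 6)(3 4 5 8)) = 20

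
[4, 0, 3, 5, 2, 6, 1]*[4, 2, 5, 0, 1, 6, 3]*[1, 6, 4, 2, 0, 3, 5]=[6, 0, 1, 5, 3, 2, 4]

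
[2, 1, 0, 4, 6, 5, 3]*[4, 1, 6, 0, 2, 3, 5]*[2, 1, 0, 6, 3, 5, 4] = [4, 1, 3, 0, 5, 6, 2]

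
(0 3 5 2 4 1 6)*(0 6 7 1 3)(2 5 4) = (1 7)(3 4)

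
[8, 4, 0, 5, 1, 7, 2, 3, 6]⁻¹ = [2, 4, 6, 7, 1, 3, 8, 5, 0]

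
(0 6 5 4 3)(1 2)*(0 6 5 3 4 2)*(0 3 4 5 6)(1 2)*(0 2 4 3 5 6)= (1 5)(2 4 6 3)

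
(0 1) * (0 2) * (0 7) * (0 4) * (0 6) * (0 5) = (0 1 2 7 4 6 5) 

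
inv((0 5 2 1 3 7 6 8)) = (0 8 6 7 3 1 2 5)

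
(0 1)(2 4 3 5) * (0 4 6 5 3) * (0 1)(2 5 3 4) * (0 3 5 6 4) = (0 3)(1 2 4)(5 6)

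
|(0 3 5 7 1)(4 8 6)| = 15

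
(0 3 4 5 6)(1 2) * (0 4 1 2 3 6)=(0 6 4 5)(1 3)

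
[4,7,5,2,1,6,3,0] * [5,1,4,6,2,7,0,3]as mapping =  [0→2,1→3,2→7,3→4,4→1,5→0,6→6,7→5]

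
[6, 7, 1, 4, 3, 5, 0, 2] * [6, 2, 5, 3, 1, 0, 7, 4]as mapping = [0→7, 1→4, 2→2, 3→1, 4→3, 5→0, 6→6, 7→5]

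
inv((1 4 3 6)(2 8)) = (1 6 3 4)(2 8)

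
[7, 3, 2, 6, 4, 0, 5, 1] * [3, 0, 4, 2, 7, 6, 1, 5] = [5, 2, 4, 1, 7, 3, 6, 0]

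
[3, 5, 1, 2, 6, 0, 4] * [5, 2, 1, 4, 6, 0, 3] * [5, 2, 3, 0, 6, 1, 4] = [6, 5, 3, 2, 0, 1, 4]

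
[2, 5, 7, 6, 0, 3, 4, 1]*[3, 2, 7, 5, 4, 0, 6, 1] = [7, 0, 1, 6, 3, 5, 4, 2]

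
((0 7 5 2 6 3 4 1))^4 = (0 6)(1 2)(3 7)(4 5)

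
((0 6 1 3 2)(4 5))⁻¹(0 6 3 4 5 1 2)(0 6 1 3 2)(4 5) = (0 6 1 2 5 4 3)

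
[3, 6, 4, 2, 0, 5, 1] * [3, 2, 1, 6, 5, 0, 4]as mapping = [0→6, 1→4, 2→5, 3→1, 4→3, 5→0, 6→2]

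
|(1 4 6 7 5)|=5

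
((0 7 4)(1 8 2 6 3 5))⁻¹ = (0 4 7)(1 5 3 6 2 8)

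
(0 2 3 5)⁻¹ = (0 5 3 2)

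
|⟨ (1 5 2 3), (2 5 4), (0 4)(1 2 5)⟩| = 720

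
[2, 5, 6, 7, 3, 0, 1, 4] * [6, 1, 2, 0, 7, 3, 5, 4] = [2, 3, 5, 4, 0, 6, 1, 7]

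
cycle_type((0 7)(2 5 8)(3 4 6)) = 2.3^2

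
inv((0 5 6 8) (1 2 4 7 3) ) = (0 8 6 5) (1 3 7 4 2) 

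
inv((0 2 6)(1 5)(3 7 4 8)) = (0 6 2)(1 5)(3 8 4 7)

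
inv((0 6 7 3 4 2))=(0 2 4 3 7 6)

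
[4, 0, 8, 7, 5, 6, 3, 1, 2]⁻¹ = [1, 7, 8, 6, 0, 4, 5, 3, 2]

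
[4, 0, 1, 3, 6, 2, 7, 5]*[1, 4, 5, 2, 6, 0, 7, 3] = [6, 1, 4, 2, 7, 5, 3, 0]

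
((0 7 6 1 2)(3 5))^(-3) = (0 6 2 7 1)(3 5)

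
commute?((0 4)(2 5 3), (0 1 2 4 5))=no:(0 4)(2 5 3) * (0 1 2 4 5)=(0 5 3 4 1 2), (0 1 2 4 5) * (0 4)(2 5 3)=(0 1 5 4 3 2)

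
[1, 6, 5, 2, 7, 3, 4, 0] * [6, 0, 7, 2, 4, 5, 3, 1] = [0, 3, 5, 7, 1, 2, 4, 6]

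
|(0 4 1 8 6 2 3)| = 7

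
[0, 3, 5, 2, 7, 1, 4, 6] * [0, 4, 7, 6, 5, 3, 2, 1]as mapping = [0→0, 1→6, 2→3, 3→7, 4→1, 5→4, 6→5, 7→2]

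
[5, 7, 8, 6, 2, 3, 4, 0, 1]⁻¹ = [7, 8, 4, 5, 6, 0, 3, 1, 2]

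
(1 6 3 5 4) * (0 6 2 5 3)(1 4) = (0 6)(1 2 5)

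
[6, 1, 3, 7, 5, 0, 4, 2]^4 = [0, 1, 3, 7, 4, 5, 6, 2]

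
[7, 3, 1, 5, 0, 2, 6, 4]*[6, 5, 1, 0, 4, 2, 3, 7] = [7, 0, 5, 2, 6, 1, 3, 4]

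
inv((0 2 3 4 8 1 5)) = (0 5 1 8 4 3 2)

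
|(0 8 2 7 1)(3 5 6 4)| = 20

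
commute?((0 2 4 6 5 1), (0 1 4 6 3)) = no:(0 2 4 6 5 1) * (0 1 4 6 3) = (0 2 6 5 4 3), (0 1 4 6 3) * (0 2 4 6 5 1) = (1 6 3 2 4 5)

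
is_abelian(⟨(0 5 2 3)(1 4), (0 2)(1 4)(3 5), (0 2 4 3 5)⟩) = no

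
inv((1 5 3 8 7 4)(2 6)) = (1 4 7 8 3 5)(2 6)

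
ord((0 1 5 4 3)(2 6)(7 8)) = 10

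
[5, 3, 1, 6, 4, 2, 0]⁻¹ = [6, 2, 5, 1, 4, 0, 3]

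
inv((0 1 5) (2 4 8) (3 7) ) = (0 5 1) (2 8 4) (3 7) 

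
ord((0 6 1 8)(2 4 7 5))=4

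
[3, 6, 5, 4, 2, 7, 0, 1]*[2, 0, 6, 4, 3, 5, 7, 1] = [4, 7, 5, 3, 6, 1, 2, 0]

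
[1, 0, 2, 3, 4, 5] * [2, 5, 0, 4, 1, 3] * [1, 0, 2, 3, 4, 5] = [5, 2, 1, 4, 0, 3]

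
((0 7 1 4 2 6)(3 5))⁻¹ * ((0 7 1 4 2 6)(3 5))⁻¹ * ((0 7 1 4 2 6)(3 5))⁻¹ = (0 4)(1 6)(2 7)(3 5)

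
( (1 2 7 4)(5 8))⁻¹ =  (1 4 7 2)(5 8)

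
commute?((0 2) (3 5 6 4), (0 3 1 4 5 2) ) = no:(0 2) (3 5 6 4)*(0 3 1 4 5 2) = (1 4) (2 3) (5 6), (0 3 1 4 5 2)*(0 2) (3 5 6 4) = (0 5) (1 3) (4 6) 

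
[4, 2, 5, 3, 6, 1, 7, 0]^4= [0, 2, 5, 3, 4, 1, 6, 7]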